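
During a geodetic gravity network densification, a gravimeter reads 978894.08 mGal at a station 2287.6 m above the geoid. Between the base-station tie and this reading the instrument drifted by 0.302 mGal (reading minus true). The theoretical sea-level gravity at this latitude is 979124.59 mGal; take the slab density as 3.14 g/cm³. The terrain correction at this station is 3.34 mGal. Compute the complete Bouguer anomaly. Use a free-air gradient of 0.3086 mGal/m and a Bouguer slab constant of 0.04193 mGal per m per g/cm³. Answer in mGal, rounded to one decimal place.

Drift-corrected reading = 978894.08 − (0.302) = 978893.778 mGal
Free-air correction = 0.3086 × 2287.6 = 705.95 mGal
Free-air anomaly = 978893.778 − 979124.59 + (705.95) = 475.138 mGal
Bouguer slab correction = 0.04193 × 3.14 × 2287.6 = 301.19 mGal
Simple Bouguer anomaly = 475.138 − (301.19) = 173.948 mGal
Complete Bouguer anomaly = 173.948 + 3.34 = 177.288 mGal

177.3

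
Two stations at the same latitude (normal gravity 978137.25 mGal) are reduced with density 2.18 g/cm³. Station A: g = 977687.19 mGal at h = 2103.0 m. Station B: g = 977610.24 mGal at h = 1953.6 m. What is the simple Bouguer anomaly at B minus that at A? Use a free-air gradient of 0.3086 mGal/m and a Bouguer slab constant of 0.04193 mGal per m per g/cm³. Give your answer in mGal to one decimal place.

-109.4

Δg_SB(A) = 977687.19 − 978137.25 + 0.3086×2103.0 − 0.04193×2.18×2103.0 = 6.70 mGal
Δg_SB(B) = 977610.24 − 978137.25 + 0.3086×1953.6 − 0.04193×2.18×1953.6 = -102.70 mGal
Difference = -102.70 − (6.70) = -109.40 mGal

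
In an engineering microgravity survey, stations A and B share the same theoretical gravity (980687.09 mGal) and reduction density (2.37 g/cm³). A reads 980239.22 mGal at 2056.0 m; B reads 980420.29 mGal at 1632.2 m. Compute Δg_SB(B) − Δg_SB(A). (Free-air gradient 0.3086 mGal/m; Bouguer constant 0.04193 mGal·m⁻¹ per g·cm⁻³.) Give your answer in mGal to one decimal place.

Δg_SB(A) = 980239.22 − 980687.09 + 0.3086×2056.0 − 0.04193×2.37×2056.0 = -17.70 mGal
Δg_SB(B) = 980420.29 − 980687.09 + 0.3086×1632.2 − 0.04193×2.37×1632.2 = 74.70 mGal
Difference = 74.70 − (-17.70) = 92.40 mGal

92.4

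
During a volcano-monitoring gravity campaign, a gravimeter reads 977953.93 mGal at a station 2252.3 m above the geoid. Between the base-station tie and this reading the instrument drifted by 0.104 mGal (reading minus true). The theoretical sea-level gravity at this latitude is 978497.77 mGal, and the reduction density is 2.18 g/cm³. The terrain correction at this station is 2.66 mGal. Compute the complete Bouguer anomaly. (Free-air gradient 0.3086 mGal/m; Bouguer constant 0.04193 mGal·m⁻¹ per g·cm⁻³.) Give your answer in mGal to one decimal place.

-52.1

Drift-corrected reading = 977953.93 − (0.104) = 977953.826 mGal
Free-air correction = 0.3086 × 2252.3 = 695.06 mGal
Free-air anomaly = 977953.826 − 978497.77 + (695.06) = 151.116 mGal
Bouguer slab correction = 0.04193 × 2.18 × 2252.3 = 205.88 mGal
Simple Bouguer anomaly = 151.116 − (205.88) = -54.764 mGal
Complete Bouguer anomaly = -54.764 + 2.66 = -52.104 mGal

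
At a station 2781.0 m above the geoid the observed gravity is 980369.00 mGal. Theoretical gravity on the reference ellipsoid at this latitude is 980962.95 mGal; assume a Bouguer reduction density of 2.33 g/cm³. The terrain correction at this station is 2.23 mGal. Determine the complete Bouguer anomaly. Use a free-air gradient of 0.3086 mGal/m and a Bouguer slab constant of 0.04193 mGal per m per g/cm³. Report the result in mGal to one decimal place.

Free-air correction = 0.3086 × 2781.0 = 858.22 mGal
Free-air anomaly = 980369.00 − 980962.95 + (858.22) = 264.27 mGal
Bouguer slab correction = 0.04193 × 2.33 × 2781.0 = 271.70 mGal
Simple Bouguer anomaly = 264.27 − (271.70) = -7.43 mGal
Complete Bouguer anomaly = -7.43 + 2.23 = -5.20 mGal

-5.2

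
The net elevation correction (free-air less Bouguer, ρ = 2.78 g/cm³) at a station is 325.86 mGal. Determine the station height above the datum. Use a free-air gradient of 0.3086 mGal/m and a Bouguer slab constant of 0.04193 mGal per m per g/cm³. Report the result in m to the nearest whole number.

1697

Combined gradient = 0.3086 − 0.04193 × 2.78 = 0.1920346 mGal/m
h = 325.86 / 0.1920346 = 1696.88 m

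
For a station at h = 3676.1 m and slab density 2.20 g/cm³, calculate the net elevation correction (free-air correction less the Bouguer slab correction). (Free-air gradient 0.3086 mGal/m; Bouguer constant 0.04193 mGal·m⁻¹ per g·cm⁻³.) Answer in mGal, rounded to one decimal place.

795.3

Combined gradient = 0.3086 − 0.04193 × 2.20 = 0.2163540 mGal/m
Combined elevation correction = 0.2163540 × 3676.1 = 795.3 mGal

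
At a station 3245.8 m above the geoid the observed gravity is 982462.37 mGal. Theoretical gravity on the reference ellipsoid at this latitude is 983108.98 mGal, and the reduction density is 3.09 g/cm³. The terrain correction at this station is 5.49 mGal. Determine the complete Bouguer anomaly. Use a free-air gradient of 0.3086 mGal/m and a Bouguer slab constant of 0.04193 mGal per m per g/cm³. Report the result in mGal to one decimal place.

-60.0

Free-air correction = 0.3086 × 3245.8 = 1001.65 mGal
Free-air anomaly = 982462.37 − 983108.98 + (1001.65) = 355.04 mGal
Bouguer slab correction = 0.04193 × 3.09 × 3245.8 = 420.54 mGal
Simple Bouguer anomaly = 355.04 − (420.54) = -65.50 mGal
Complete Bouguer anomaly = -65.50 + 5.49 = -60.01 mGal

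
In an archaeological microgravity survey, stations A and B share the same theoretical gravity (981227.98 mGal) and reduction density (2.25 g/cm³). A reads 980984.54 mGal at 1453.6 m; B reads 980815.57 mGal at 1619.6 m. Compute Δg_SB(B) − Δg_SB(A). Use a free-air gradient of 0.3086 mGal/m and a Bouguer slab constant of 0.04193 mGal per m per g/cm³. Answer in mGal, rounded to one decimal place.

Δg_SB(A) = 980984.54 − 981227.98 + 0.3086×1453.6 − 0.04193×2.25×1453.6 = 68.00 mGal
Δg_SB(B) = 980815.57 − 981227.98 + 0.3086×1619.6 − 0.04193×2.25×1619.6 = -65.40 mGal
Difference = -65.40 − (68.00) = -133.40 mGal

-133.4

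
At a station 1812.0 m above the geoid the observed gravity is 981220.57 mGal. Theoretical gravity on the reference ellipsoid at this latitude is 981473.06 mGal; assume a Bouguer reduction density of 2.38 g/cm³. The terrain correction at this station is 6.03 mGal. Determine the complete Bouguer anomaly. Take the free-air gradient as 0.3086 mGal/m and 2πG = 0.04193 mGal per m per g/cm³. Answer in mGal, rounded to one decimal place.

Free-air correction = 0.3086 × 1812.0 = 559.18 mGal
Free-air anomaly = 981220.57 − 981473.06 + (559.18) = 306.69 mGal
Bouguer slab correction = 0.04193 × 2.38 × 1812.0 = 180.83 mGal
Simple Bouguer anomaly = 306.69 − (180.83) = 125.86 mGal
Complete Bouguer anomaly = 125.86 + 6.03 = 131.89 mGal

131.9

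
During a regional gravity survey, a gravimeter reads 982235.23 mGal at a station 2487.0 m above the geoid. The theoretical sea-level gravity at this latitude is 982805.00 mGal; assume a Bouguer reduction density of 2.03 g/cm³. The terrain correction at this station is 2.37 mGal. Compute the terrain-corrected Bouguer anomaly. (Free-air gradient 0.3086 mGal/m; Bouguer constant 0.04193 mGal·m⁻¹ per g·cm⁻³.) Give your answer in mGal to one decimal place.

-11.6

Free-air correction = 0.3086 × 2487.0 = 767.49 mGal
Free-air anomaly = 982235.23 − 982805.00 + (767.49) = 197.72 mGal
Bouguer slab correction = 0.04193 × 2.03 × 2487.0 = 211.69 mGal
Simple Bouguer anomaly = 197.72 − (211.69) = -13.97 mGal
Complete Bouguer anomaly = -13.97 + 2.37 = -11.60 mGal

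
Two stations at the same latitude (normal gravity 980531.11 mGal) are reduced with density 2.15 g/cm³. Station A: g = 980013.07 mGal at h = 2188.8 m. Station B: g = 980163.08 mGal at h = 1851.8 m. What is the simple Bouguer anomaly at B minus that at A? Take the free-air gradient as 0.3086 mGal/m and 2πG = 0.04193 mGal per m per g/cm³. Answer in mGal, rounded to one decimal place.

76.4

Δg_SB(A) = 980013.07 − 980531.11 + 0.3086×2188.8 − 0.04193×2.15×2188.8 = -39.90 mGal
Δg_SB(B) = 980163.08 − 980531.11 + 0.3086×1851.8 − 0.04193×2.15×1851.8 = 36.50 mGal
Difference = 36.50 − (-39.90) = 76.40 mGal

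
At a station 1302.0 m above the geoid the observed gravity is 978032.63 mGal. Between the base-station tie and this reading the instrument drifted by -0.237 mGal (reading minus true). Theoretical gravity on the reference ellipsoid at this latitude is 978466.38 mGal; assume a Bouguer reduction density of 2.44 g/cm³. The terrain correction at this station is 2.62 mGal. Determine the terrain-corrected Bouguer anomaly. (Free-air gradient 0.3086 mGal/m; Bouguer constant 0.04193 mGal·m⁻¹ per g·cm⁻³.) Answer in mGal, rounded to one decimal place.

-162.3

Drift-corrected reading = 978032.63 − (-0.237) = 978032.867 mGal
Free-air correction = 0.3086 × 1302.0 = 401.80 mGal
Free-air anomaly = 978032.867 − 978466.38 + (401.80) = -31.713 mGal
Bouguer slab correction = 0.04193 × 2.44 × 1302.0 = 133.21 mGal
Simple Bouguer anomaly = -31.713 − (133.21) = -164.923 mGal
Complete Bouguer anomaly = -164.923 + 2.62 = -162.303 mGal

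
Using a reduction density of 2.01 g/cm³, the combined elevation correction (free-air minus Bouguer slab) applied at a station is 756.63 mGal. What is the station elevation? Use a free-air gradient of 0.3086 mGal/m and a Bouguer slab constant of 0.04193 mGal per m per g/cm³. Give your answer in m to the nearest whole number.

3373

Combined gradient = 0.3086 − 0.04193 × 2.01 = 0.2243207 mGal/m
h = 756.63 / 0.2243207 = 3372.98 m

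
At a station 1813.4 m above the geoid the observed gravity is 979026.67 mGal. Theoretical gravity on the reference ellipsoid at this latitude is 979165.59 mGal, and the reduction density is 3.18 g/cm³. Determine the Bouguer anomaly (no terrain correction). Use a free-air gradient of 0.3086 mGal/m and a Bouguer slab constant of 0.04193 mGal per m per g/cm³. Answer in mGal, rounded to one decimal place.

178.9

Free-air correction = 0.3086 × 1813.4 = 559.62 mGal
Free-air anomaly = 979026.67 − 979165.59 + (559.62) = 420.70 mGal
Bouguer slab correction = 0.04193 × 3.18 × 1813.4 = 241.79 mGal
Simple Bouguer anomaly = 420.70 − (241.79) = 178.91 mGal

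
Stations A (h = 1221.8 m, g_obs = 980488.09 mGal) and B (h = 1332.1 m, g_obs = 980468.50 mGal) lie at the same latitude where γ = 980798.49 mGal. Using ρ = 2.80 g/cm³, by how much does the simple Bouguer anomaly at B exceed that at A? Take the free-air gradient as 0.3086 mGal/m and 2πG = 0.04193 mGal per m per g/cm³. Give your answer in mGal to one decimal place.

1.5

Δg_SB(A) = 980488.09 − 980798.49 + 0.3086×1221.8 − 0.04193×2.80×1221.8 = -76.80 mGal
Δg_SB(B) = 980468.50 − 980798.49 + 0.3086×1332.1 − 0.04193×2.80×1332.1 = -75.30 mGal
Difference = -75.30 − (-76.80) = 1.50 mGal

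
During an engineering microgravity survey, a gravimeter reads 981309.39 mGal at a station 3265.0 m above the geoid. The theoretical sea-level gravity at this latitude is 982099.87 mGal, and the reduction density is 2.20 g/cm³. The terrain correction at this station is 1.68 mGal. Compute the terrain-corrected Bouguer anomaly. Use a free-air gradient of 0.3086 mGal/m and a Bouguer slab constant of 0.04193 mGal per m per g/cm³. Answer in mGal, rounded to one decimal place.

-82.4

Free-air correction = 0.3086 × 3265.0 = 1007.58 mGal
Free-air anomaly = 981309.39 − 982099.87 + (1007.58) = 217.10 mGal
Bouguer slab correction = 0.04193 × 2.20 × 3265.0 = 301.18 mGal
Simple Bouguer anomaly = 217.10 − (301.18) = -84.08 mGal
Complete Bouguer anomaly = -84.08 + 1.68 = -82.40 mGal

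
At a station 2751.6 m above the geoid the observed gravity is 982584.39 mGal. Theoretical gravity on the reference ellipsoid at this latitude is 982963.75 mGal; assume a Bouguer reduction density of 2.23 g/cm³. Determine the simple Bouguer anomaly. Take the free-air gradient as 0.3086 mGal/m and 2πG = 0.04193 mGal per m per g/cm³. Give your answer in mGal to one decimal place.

Free-air correction = 0.3086 × 2751.6 = 849.14 mGal
Free-air anomaly = 982584.39 − 982963.75 + (849.14) = 469.78 mGal
Bouguer slab correction = 0.04193 × 2.23 × 2751.6 = 257.29 mGal
Simple Bouguer anomaly = 469.78 − (257.29) = 212.49 mGal

212.5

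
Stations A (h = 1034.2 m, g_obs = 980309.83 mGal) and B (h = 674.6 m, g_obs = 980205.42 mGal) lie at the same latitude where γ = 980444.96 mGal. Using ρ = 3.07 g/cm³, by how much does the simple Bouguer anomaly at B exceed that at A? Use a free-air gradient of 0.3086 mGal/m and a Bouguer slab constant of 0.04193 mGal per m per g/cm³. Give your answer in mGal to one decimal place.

-169.1

Δg_SB(A) = 980309.83 − 980444.96 + 0.3086×1034.2 − 0.04193×3.07×1034.2 = 50.90 mGal
Δg_SB(B) = 980205.42 − 980444.96 + 0.3086×674.6 − 0.04193×3.07×674.6 = -118.20 mGal
Difference = -118.20 − (50.90) = -169.10 mGal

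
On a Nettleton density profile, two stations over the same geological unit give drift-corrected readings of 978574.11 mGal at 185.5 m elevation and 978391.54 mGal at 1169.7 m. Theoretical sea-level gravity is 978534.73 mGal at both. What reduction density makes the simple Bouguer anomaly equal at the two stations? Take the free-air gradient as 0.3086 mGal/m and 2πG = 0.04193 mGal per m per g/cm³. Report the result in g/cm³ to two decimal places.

Δg_obs = 978391.54 − 978574.11 = -182.57 mGal over Δh = 1169.7 − 185.5 = 984.2 m
Equal Bouguer anomalies ⇒ Δg_obs + (0.3086 − 0.04193ρ)·Δh = 0
0.3086 − 0.04193ρ = −Δg_obs/Δh = 0.18550
ρ = (0.3086 − 0.18550) / 0.04193 = 2.94 g/cm³

2.94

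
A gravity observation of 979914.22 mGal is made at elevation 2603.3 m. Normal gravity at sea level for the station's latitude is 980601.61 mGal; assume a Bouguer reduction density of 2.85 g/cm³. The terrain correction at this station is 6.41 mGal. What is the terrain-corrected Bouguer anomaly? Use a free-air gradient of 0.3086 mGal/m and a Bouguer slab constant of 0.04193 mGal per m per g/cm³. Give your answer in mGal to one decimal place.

-188.7

Free-air correction = 0.3086 × 2603.3 = 803.38 mGal
Free-air anomaly = 979914.22 − 980601.61 + (803.38) = 115.99 mGal
Bouguer slab correction = 0.04193 × 2.85 × 2603.3 = 311.10 mGal
Simple Bouguer anomaly = 115.99 − (311.10) = -195.11 mGal
Complete Bouguer anomaly = -195.11 + 6.41 = -188.70 mGal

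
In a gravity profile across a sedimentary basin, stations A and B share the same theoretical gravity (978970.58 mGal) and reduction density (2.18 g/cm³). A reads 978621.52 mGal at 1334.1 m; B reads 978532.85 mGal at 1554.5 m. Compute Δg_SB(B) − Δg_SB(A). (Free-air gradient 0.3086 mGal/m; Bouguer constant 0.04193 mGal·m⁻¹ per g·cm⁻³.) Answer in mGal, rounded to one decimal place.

Δg_SB(A) = 978621.52 − 978970.58 + 0.3086×1334.1 − 0.04193×2.18×1334.1 = -59.30 mGal
Δg_SB(B) = 978532.85 − 978970.58 + 0.3086×1554.5 − 0.04193×2.18×1554.5 = -100.10 mGal
Difference = -100.10 − (-59.30) = -40.80 mGal

-40.8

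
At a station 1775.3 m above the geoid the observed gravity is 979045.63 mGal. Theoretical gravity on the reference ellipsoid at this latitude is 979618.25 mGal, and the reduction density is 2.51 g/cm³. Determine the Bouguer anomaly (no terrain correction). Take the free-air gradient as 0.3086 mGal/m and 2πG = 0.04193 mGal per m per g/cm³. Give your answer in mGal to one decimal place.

Free-air correction = 0.3086 × 1775.3 = 547.86 mGal
Free-air anomaly = 979045.63 − 979618.25 + (547.86) = -24.76 mGal
Bouguer slab correction = 0.04193 × 2.51 × 1775.3 = 186.84 mGal
Simple Bouguer anomaly = -24.76 − (186.84) = -211.60 mGal

-211.6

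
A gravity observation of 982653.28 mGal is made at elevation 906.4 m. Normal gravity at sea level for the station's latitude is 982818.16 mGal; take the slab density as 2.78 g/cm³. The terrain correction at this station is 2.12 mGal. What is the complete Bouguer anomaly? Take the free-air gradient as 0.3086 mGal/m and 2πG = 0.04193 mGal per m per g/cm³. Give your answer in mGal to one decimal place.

Free-air correction = 0.3086 × 906.4 = 279.72 mGal
Free-air anomaly = 982653.28 − 982818.16 + (279.72) = 114.84 mGal
Bouguer slab correction = 0.04193 × 2.78 × 906.4 = 105.65 mGal
Simple Bouguer anomaly = 114.84 − (105.65) = 9.19 mGal
Complete Bouguer anomaly = 9.19 + 2.12 = 11.31 mGal

11.3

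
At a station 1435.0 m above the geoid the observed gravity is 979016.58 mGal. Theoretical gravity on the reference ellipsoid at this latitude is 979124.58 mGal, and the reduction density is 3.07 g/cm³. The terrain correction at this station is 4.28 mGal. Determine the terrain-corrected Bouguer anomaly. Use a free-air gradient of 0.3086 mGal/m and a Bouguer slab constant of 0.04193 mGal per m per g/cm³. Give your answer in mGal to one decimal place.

Free-air correction = 0.3086 × 1435.0 = 442.84 mGal
Free-air anomaly = 979016.58 − 979124.58 + (442.84) = 334.84 mGal
Bouguer slab correction = 0.04193 × 3.07 × 1435.0 = 184.72 mGal
Simple Bouguer anomaly = 334.84 − (184.72) = 150.12 mGal
Complete Bouguer anomaly = 150.12 + 4.28 = 154.40 mGal

154.4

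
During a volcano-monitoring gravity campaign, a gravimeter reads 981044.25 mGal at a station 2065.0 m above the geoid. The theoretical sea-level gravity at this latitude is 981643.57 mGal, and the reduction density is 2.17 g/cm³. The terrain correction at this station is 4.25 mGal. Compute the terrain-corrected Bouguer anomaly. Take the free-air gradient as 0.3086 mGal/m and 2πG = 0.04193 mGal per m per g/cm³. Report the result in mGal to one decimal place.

Free-air correction = 0.3086 × 2065.0 = 637.26 mGal
Free-air anomaly = 981044.25 − 981643.57 + (637.26) = 37.94 mGal
Bouguer slab correction = 0.04193 × 2.17 × 2065.0 = 187.89 mGal
Simple Bouguer anomaly = 37.94 − (187.89) = -149.95 mGal
Complete Bouguer anomaly = -149.95 + 4.25 = -145.70 mGal

-145.7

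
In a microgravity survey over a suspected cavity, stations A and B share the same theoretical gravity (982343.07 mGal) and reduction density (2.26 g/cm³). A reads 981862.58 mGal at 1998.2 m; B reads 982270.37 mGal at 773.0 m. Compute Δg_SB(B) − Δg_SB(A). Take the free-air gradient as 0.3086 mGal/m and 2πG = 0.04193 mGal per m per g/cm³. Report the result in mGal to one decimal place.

Δg_SB(A) = 981862.58 − 982343.07 + 0.3086×1998.2 − 0.04193×2.26×1998.2 = -53.20 mGal
Δg_SB(B) = 982270.37 − 982343.07 + 0.3086×773.0 − 0.04193×2.26×773.0 = 92.60 mGal
Difference = 92.60 − (-53.20) = 145.80 mGal

145.8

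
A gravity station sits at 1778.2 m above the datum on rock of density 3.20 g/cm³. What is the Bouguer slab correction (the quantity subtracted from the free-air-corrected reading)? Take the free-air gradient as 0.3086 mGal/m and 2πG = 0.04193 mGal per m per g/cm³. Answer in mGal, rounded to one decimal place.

Bouguer slab correction = 0.04193 × 3.20 × 1778.2 = 238.6 mGal

238.6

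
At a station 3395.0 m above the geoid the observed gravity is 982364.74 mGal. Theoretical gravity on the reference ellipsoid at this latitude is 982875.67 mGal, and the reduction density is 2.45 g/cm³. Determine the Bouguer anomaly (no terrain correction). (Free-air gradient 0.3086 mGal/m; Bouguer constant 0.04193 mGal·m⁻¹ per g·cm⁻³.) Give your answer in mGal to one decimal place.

Free-air correction = 0.3086 × 3395.0 = 1047.70 mGal
Free-air anomaly = 982364.74 − 982875.67 + (1047.70) = 536.77 mGal
Bouguer slab correction = 0.04193 × 2.45 × 3395.0 = 348.76 mGal
Simple Bouguer anomaly = 536.77 − (348.76) = 188.01 mGal

188.0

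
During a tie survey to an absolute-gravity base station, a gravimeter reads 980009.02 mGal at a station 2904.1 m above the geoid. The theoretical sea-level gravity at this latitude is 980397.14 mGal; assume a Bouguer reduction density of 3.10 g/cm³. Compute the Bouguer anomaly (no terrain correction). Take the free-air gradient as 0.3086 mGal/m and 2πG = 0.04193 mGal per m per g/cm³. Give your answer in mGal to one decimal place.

130.6

Free-air correction = 0.3086 × 2904.1 = 896.21 mGal
Free-air anomaly = 980009.02 − 980397.14 + (896.21) = 508.09 mGal
Bouguer slab correction = 0.04193 × 3.10 × 2904.1 = 377.48 mGal
Simple Bouguer anomaly = 508.09 − (377.48) = 130.61 mGal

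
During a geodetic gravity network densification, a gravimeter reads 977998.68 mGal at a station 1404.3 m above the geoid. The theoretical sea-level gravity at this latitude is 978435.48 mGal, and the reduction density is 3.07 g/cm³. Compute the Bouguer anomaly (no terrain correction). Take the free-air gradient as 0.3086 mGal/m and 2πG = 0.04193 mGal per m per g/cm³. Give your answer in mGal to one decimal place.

Free-air correction = 0.3086 × 1404.3 = 433.37 mGal
Free-air anomaly = 977998.68 − 978435.48 + (433.37) = -3.43 mGal
Bouguer slab correction = 0.04193 × 3.07 × 1404.3 = 180.77 mGal
Simple Bouguer anomaly = -3.43 − (180.77) = -184.20 mGal

-184.2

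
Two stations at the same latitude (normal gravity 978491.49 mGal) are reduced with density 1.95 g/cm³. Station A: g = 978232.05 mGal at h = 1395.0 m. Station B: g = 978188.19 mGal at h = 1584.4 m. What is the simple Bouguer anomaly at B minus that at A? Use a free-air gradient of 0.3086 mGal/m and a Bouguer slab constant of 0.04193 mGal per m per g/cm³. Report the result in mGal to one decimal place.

-0.9

Δg_SB(A) = 978232.05 − 978491.49 + 0.3086×1395.0 − 0.04193×1.95×1395.0 = 57.00 mGal
Δg_SB(B) = 978188.19 − 978491.49 + 0.3086×1584.4 − 0.04193×1.95×1584.4 = 56.10 mGal
Difference = 56.10 − (57.00) = -0.90 mGal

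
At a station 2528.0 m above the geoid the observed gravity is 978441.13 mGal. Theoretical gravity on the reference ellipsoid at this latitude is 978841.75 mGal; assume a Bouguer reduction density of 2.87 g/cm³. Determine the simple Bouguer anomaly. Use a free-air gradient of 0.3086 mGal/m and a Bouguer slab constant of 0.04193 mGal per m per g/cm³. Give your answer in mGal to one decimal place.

Free-air correction = 0.3086 × 2528.0 = 780.14 mGal
Free-air anomaly = 978441.13 − 978841.75 + (780.14) = 379.52 mGal
Bouguer slab correction = 0.04193 × 2.87 × 2528.0 = 304.22 mGal
Simple Bouguer anomaly = 379.52 − (304.22) = 75.30 mGal

75.3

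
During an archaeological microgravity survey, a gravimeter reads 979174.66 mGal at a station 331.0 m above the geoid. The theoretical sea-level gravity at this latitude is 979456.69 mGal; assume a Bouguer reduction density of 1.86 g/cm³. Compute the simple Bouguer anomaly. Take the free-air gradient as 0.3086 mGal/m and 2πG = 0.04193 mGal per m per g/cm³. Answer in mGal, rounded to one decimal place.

-205.7

Free-air correction = 0.3086 × 331.0 = 102.15 mGal
Free-air anomaly = 979174.66 − 979456.69 + (102.15) = -179.88 mGal
Bouguer slab correction = 0.04193 × 1.86 × 331.0 = 25.81 mGal
Simple Bouguer anomaly = -179.88 − (25.81) = -205.69 mGal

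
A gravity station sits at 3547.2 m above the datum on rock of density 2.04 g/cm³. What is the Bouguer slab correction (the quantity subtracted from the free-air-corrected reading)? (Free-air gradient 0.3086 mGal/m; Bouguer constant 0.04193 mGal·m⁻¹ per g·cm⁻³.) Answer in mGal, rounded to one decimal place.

Bouguer slab correction = 0.04193 × 2.04 × 3547.2 = 303.4 mGal

303.4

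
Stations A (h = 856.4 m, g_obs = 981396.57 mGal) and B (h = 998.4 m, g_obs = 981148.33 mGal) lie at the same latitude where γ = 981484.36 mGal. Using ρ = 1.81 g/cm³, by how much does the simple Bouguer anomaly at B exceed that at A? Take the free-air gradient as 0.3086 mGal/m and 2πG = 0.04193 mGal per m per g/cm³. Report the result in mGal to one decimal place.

-215.2

Δg_SB(A) = 981396.57 − 981484.36 + 0.3086×856.4 − 0.04193×1.81×856.4 = 111.50 mGal
Δg_SB(B) = 981148.33 − 981484.36 + 0.3086×998.4 − 0.04193×1.81×998.4 = -103.70 mGal
Difference = -103.70 − (111.50) = -215.20 mGal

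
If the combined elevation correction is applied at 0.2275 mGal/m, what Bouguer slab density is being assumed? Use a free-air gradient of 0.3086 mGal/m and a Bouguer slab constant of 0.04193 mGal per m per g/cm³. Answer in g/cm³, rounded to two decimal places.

1.93

0.2275 = 0.3086 − 0.04193 × ρ
ρ = (0.3086 − 0.2275) / 0.04193 = 1.93 g/cm³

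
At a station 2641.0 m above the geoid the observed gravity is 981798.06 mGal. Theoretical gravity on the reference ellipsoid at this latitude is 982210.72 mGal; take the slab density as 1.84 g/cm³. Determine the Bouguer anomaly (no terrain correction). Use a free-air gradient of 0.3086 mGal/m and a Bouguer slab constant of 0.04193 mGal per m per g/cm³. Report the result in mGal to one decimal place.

Free-air correction = 0.3086 × 2641.0 = 815.01 mGal
Free-air anomaly = 981798.06 − 982210.72 + (815.01) = 402.35 mGal
Bouguer slab correction = 0.04193 × 1.84 × 2641.0 = 203.76 mGal
Simple Bouguer anomaly = 402.35 − (203.76) = 198.59 mGal

198.6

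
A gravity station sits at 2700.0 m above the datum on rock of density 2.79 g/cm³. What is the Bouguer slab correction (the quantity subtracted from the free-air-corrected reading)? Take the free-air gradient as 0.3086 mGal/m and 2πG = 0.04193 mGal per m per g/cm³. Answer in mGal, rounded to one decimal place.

Bouguer slab correction = 0.04193 × 2.79 × 2700.0 = 315.9 mGal

315.9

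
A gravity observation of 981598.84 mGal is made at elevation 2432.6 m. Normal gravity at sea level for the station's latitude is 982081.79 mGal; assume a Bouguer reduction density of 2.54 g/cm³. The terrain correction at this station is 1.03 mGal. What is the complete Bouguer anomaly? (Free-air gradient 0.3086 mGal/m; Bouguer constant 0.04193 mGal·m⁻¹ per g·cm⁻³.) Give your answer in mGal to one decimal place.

9.7

Free-air correction = 0.3086 × 2432.6 = 750.70 mGal
Free-air anomaly = 981598.84 − 982081.79 + (750.70) = 267.75 mGal
Bouguer slab correction = 0.04193 × 2.54 × 2432.6 = 259.08 mGal
Simple Bouguer anomaly = 267.75 − (259.08) = 8.67 mGal
Complete Bouguer anomaly = 8.67 + 1.03 = 9.70 mGal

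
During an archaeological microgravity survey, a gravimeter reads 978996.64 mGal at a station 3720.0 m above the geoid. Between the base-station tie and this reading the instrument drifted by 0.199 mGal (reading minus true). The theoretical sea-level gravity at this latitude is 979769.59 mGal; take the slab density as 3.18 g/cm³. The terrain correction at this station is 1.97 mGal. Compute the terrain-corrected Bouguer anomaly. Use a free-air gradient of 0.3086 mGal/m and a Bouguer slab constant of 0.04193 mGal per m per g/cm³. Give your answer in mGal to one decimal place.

-119.2

Drift-corrected reading = 978996.64 − (0.199) = 978996.441 mGal
Free-air correction = 0.3086 × 3720.0 = 1147.99 mGal
Free-air anomaly = 978996.441 − 979769.59 + (1147.99) = 374.841 mGal
Bouguer slab correction = 0.04193 × 3.18 × 3720.0 = 496.02 mGal
Simple Bouguer anomaly = 374.841 − (496.02) = -121.179 mGal
Complete Bouguer anomaly = -121.179 + 1.97 = -119.209 mGal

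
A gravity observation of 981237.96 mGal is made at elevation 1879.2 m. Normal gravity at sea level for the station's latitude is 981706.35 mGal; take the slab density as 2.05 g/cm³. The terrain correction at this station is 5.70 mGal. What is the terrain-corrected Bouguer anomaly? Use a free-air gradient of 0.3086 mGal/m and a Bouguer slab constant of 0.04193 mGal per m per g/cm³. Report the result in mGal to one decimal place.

Free-air correction = 0.3086 × 1879.2 = 579.92 mGal
Free-air anomaly = 981237.96 − 981706.35 + (579.92) = 111.53 mGal
Bouguer slab correction = 0.04193 × 2.05 × 1879.2 = 161.53 mGal
Simple Bouguer anomaly = 111.53 − (161.53) = -50.00 mGal
Complete Bouguer anomaly = -50.00 + 5.70 = -44.30 mGal

-44.3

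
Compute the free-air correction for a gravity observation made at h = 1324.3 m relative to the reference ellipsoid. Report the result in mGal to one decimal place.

Free-air correction = 0.3086 × 1324.3 = 408.7 mGal

408.7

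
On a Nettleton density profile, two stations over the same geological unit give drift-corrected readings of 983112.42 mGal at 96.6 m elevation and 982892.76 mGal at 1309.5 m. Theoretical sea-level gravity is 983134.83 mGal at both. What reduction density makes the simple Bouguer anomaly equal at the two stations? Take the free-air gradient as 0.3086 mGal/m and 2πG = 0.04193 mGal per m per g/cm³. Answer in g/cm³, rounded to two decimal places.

Δg_obs = 982892.76 − 983112.42 = -219.66 mGal over Δh = 1309.5 − 96.6 = 1212.9 m
Equal Bouguer anomalies ⇒ Δg_obs + (0.3086 − 0.04193ρ)·Δh = 0
0.3086 − 0.04193ρ = −Δg_obs/Δh = 0.18110
ρ = (0.3086 − 0.18110) / 0.04193 = 3.04 g/cm³

3.04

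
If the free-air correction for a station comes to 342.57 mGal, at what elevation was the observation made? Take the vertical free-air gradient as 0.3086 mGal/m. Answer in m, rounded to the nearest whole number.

h = 342.57 / 0.3086 = 1110.08 m

1110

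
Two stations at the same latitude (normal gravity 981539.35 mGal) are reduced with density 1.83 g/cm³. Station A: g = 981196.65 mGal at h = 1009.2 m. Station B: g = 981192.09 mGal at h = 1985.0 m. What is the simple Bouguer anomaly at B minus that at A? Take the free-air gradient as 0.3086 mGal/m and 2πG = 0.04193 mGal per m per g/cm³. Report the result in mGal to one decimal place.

Δg_SB(A) = 981196.65 − 981539.35 + 0.3086×1009.2 − 0.04193×1.83×1009.2 = -108.70 mGal
Δg_SB(B) = 981192.09 − 981539.35 + 0.3086×1985.0 − 0.04193×1.83×1985.0 = 113.00 mGal
Difference = 113.00 − (-108.70) = 221.70 mGal

221.7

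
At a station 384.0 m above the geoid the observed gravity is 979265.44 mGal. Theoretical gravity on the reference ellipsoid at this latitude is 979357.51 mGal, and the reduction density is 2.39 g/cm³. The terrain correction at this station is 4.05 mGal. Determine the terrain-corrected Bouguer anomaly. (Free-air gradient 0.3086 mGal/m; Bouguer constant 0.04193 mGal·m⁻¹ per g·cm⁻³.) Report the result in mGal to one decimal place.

Free-air correction = 0.3086 × 384.0 = 118.50 mGal
Free-air anomaly = 979265.44 − 979357.51 + (118.50) = 26.43 mGal
Bouguer slab correction = 0.04193 × 2.39 × 384.0 = 38.48 mGal
Simple Bouguer anomaly = 26.43 − (38.48) = -12.05 mGal
Complete Bouguer anomaly = -12.05 + 4.05 = -8.00 mGal

-8.0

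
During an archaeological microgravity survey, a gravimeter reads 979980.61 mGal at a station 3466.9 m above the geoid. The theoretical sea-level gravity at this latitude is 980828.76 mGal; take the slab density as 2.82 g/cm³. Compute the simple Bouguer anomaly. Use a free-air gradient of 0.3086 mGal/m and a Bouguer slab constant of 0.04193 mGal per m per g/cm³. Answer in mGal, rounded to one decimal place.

Free-air correction = 0.3086 × 3466.9 = 1069.89 mGal
Free-air anomaly = 979980.61 − 980828.76 + (1069.89) = 221.74 mGal
Bouguer slab correction = 0.04193 × 2.82 × 3466.9 = 409.94 mGal
Simple Bouguer anomaly = 221.74 − (409.94) = -188.20 mGal

-188.2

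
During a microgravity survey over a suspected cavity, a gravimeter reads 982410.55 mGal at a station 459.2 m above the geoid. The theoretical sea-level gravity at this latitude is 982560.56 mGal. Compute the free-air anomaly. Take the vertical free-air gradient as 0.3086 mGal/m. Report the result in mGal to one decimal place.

Free-air correction = 0.3086 × 459.2 = 141.71 mGal
Free-air anomaly = 982410.55 − 982560.56 + (141.71) = -8.30 mGal

-8.3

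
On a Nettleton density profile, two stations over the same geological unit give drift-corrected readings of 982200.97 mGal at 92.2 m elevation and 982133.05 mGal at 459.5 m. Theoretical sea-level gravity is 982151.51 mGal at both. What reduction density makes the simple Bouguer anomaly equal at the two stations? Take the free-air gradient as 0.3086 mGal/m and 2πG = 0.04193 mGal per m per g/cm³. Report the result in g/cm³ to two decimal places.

Δg_obs = 982133.05 − 982200.97 = -67.92 mGal over Δh = 459.5 − 92.2 = 367.3 m
Equal Bouguer anomalies ⇒ Δg_obs + (0.3086 − 0.04193ρ)·Δh = 0
0.3086 − 0.04193ρ = −Δg_obs/Δh = 0.18492
ρ = (0.3086 − 0.18492) / 0.04193 = 2.95 g/cm³

2.95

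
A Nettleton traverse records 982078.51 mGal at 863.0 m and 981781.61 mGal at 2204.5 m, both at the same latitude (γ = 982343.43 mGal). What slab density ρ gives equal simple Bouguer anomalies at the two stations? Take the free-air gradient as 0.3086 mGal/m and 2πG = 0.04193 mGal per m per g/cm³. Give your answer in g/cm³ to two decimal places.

2.08

Δg_obs = 981781.61 − 982078.51 = -296.90 mGal over Δh = 2204.5 − 863.0 = 1341.5 m
Equal Bouguer anomalies ⇒ Δg_obs + (0.3086 − 0.04193ρ)·Δh = 0
0.3086 − 0.04193ρ = −Δg_obs/Δh = 0.22132
ρ = (0.3086 − 0.22132) / 0.04193 = 2.08 g/cm³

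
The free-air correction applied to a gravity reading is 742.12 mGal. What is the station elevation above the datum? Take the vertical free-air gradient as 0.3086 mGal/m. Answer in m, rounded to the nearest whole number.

h = 742.12 / 0.3086 = 2404.80 m

2405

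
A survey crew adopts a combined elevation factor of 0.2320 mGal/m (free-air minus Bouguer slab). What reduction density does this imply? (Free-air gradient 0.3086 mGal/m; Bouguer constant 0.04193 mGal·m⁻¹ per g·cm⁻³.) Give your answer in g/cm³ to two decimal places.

1.83

0.2320 = 0.3086 − 0.04193 × ρ
ρ = (0.3086 − 0.2320) / 0.04193 = 1.83 g/cm³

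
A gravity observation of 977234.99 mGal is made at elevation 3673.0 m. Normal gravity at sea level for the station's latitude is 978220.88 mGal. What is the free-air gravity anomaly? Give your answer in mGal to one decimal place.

147.6

Free-air correction = 0.3086 × 3673.0 = 1133.49 mGal
Free-air anomaly = 977234.99 − 978220.88 + (1133.49) = 147.60 mGal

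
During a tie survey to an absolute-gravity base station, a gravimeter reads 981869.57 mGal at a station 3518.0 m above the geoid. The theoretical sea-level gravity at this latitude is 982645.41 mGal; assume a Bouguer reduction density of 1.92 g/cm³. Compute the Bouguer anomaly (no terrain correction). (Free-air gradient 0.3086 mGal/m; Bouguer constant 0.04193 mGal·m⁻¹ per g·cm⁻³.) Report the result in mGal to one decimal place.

Free-air correction = 0.3086 × 3518.0 = 1085.65 mGal
Free-air anomaly = 981869.57 − 982645.41 + (1085.65) = 309.81 mGal
Bouguer slab correction = 0.04193 × 1.92 × 3518.0 = 283.22 mGal
Simple Bouguer anomaly = 309.81 − (283.22) = 26.59 mGal

26.6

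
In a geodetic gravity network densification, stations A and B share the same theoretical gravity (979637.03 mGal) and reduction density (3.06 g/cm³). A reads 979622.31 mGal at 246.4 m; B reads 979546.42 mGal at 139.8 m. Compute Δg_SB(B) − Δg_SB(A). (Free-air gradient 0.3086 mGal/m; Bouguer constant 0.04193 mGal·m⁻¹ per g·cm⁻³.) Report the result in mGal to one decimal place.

-95.1

Δg_SB(A) = 979622.31 − 979637.03 + 0.3086×246.4 − 0.04193×3.06×246.4 = 29.70 mGal
Δg_SB(B) = 979546.42 − 979637.03 + 0.3086×139.8 − 0.04193×3.06×139.8 = -65.40 mGal
Difference = -65.40 − (29.70) = -95.10 mGal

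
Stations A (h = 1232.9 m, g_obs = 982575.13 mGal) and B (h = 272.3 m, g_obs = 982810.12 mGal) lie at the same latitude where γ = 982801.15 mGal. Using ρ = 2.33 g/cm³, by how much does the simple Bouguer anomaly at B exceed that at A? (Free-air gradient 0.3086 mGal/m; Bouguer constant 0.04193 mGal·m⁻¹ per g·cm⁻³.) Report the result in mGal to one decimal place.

32.4

Δg_SB(A) = 982575.13 − 982801.15 + 0.3086×1232.9 − 0.04193×2.33×1232.9 = 34.00 mGal
Δg_SB(B) = 982810.12 − 982801.15 + 0.3086×272.3 − 0.04193×2.33×272.3 = 66.40 mGal
Difference = 66.40 − (34.00) = 32.40 mGal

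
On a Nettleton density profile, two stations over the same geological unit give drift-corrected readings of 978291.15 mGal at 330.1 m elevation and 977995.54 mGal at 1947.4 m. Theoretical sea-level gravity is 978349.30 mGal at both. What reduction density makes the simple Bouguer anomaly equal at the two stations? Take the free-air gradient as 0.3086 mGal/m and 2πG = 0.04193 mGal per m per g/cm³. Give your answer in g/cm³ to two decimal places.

Δg_obs = 977995.54 − 978291.15 = -295.61 mGal over Δh = 1947.4 − 330.1 = 1617.3 m
Equal Bouguer anomalies ⇒ Δg_obs + (0.3086 − 0.04193ρ)·Δh = 0
0.3086 − 0.04193ρ = −Δg_obs/Δh = 0.18278
ρ = (0.3086 − 0.18278) / 0.04193 = 3.00 g/cm³

3.00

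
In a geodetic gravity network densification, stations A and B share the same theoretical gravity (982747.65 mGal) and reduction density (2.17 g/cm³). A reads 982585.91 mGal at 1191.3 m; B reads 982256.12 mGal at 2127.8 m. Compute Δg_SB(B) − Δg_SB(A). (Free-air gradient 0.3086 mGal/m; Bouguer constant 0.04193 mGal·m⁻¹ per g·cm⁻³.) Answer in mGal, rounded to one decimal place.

Δg_SB(A) = 982585.91 − 982747.65 + 0.3086×1191.3 − 0.04193×2.17×1191.3 = 97.50 mGal
Δg_SB(B) = 982256.12 − 982747.65 + 0.3086×2127.8 − 0.04193×2.17×2127.8 = -28.50 mGal
Difference = -28.50 − (97.50) = -126.00 mGal

-126.0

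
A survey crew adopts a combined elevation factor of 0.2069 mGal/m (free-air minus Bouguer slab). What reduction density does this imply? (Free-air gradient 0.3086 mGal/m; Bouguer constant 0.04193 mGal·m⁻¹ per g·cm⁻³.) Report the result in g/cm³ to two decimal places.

2.43

0.2069 = 0.3086 − 0.04193 × ρ
ρ = (0.3086 − 0.2069) / 0.04193 = 2.43 g/cm³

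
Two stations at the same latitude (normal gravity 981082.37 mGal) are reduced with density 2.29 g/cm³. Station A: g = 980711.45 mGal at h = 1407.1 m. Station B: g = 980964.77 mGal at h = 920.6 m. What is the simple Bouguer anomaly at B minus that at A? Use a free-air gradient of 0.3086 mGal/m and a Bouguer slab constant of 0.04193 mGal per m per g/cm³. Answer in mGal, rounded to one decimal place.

Δg_SB(A) = 980711.45 − 981082.37 + 0.3086×1407.1 − 0.04193×2.29×1407.1 = -71.80 mGal
Δg_SB(B) = 980964.77 − 981082.37 + 0.3086×920.6 − 0.04193×2.29×920.6 = 78.10 mGal
Difference = 78.10 − (-71.80) = 149.90 mGal

149.9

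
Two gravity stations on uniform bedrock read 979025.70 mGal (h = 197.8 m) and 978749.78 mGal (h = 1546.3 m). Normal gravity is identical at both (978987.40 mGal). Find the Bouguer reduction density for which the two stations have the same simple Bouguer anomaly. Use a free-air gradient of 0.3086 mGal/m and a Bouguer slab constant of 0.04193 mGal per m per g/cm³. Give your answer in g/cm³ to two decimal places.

2.48

Δg_obs = 978749.78 − 979025.70 = -275.92 mGal over Δh = 1546.3 − 197.8 = 1348.5 m
Equal Bouguer anomalies ⇒ Δg_obs + (0.3086 − 0.04193ρ)·Δh = 0
0.3086 − 0.04193ρ = −Δg_obs/Δh = 0.20461
ρ = (0.3086 − 0.20461) / 0.04193 = 2.48 g/cm³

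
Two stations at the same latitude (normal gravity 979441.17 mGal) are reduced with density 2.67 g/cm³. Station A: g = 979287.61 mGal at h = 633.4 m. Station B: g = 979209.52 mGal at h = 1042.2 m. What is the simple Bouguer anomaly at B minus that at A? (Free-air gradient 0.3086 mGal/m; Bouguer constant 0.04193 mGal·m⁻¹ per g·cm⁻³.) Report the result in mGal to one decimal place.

Δg_SB(A) = 979287.61 − 979441.17 + 0.3086×633.4 − 0.04193×2.67×633.4 = -29.00 mGal
Δg_SB(B) = 979209.52 − 979441.17 + 0.3086×1042.2 − 0.04193×2.67×1042.2 = -26.70 mGal
Difference = -26.70 − (-29.00) = 2.30 mGal

2.3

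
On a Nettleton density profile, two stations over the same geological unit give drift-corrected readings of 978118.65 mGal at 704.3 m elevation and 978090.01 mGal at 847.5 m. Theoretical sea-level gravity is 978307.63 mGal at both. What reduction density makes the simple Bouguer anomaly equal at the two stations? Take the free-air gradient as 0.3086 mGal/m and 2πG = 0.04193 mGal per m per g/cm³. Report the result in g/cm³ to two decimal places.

Δg_obs = 978090.01 − 978118.65 = -28.64 mGal over Δh = 847.5 − 704.3 = 143.2 m
Equal Bouguer anomalies ⇒ Δg_obs + (0.3086 − 0.04193ρ)·Δh = 0
0.3086 − 0.04193ρ = −Δg_obs/Δh = 0.20000
ρ = (0.3086 − 0.20000) / 0.04193 = 2.59 g/cm³

2.59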